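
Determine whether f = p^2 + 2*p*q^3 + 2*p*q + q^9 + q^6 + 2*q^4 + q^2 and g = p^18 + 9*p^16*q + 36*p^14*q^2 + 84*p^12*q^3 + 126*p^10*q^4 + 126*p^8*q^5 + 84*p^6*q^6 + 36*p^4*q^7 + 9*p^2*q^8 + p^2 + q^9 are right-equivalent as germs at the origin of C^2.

Yes.

The Hessian of f at 0 has rank 1. Corank 1: A-series; mu = 8 gives A_8. The Hessian of g at 0 has rank 1. Corank 1: A-series; mu = 8 gives A_8. Both have type A_8, hence right-equivalent.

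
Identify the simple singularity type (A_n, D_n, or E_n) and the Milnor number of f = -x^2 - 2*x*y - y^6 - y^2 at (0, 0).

Type A_5, Milnor number mu = 5.

The Hessian of f at 0 has rank 1. Corank 1: A-series; mu = 5 gives A_5.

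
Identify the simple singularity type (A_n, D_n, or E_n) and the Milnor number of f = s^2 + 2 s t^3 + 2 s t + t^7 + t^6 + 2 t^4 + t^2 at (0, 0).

The Hessian of f at 0 has rank 1. Corank 1: A-series; mu = 6 gives A_6.

Type A6, Milnor number mu = 6.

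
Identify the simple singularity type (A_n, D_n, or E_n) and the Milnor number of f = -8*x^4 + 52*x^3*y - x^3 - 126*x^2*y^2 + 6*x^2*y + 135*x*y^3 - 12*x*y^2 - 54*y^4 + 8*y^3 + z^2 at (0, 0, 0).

Type E_7, Milnor number mu = 7.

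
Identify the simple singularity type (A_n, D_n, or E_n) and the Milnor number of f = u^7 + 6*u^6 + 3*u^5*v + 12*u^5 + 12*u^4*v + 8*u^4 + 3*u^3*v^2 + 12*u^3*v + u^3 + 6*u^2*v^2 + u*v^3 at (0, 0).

Type E_7, Milnor number mu = 7.

The Hessian of f at 0 has rank 0. Corank 2; j^3 = u^3 is a perfect cube, so E-series; the 4-jet and mu = 7 give E_7.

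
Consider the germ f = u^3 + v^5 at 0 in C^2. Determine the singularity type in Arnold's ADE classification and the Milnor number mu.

The Hessian of f at 0 has rank 0. Corank 2; j^3 = u^3 is a perfect cube, so E-series; the 5-jet and mu = 8 give E_8.

Type E_{8}, Milnor number mu = 8.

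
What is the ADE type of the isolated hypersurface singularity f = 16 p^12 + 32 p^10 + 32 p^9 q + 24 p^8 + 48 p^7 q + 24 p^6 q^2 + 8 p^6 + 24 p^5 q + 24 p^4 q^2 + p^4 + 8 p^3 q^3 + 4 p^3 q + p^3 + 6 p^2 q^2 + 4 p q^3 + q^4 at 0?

The Hessian of f at 0 has rank 0. Corank 2; j^3 = p^3 is a perfect cube, so E-series; the 4-jet and mu = 6 give E_6.

E_{6}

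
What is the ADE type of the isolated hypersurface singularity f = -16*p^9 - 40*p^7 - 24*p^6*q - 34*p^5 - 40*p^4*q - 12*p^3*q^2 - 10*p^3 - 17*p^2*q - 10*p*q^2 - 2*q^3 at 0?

The Hessian of f at 0 has rank 0. Corank 2; j^3 = -(2*p + q)*(5*p^2 + 6*p*q + 2*q^2) splits into three distinct lines over C (the quadratic factor has nonzero discriminant), so D_4.

D_4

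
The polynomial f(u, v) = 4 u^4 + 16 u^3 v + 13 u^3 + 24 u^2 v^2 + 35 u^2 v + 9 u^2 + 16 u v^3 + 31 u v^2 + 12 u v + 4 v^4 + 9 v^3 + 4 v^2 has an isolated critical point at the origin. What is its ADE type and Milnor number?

The Hessian of f at 0 has rank 1. Corank 1: A-series; mu = 2 gives A_2.

Type A2, Milnor number mu = 2.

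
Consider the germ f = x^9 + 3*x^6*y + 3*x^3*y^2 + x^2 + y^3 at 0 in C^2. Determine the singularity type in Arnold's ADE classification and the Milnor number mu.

Type A_2, Milnor number mu = 2.

The Hessian of f at 0 is [[2, 0], [0, 0]] with rank 1, so corank 1. A Groebner basis of the Jacobian ideal J(f) in C{x,y} is {y^2, x}; counting standard monomials gives mu = 2. Corank 1: A-series; mu = 2 gives A_2.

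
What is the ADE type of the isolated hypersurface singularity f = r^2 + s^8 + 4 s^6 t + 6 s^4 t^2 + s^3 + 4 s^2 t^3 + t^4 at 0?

E_{6}

The Hessian of f at 0 has rank 1. Corank 2; j^3 = s^3 is a perfect cube, so E-series; the 4-jet and mu = 6 give E_6.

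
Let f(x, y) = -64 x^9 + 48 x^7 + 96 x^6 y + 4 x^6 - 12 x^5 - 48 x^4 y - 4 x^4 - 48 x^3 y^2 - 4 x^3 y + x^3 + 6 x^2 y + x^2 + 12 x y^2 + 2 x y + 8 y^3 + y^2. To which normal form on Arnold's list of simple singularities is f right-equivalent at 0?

A_{2}

The Hessian of f at 0 has rank 1. Corank 1: A-series; mu = 2 gives A_2.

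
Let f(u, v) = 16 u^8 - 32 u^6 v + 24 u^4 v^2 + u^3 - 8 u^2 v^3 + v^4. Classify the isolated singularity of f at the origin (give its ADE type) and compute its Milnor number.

The Hessian of f at 0 has rank 0. Corank 2; j^3 = u^3 is a perfect cube, so E-series; the 4-jet and mu = 6 give E_6.

Type E_6, Milnor number mu = 6.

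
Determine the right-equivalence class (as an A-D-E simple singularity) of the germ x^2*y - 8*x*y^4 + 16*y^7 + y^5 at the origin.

The Hessian of f at 0 is [[0, 0], [0, 0]] with rank 0, so corank 2. A Groebner basis of the Jacobian ideal J(f) in C{x,y} is {-x*y/4 + y^4, x*y^2, x^2 + 5*x*y/4}; counting standard monomials gives mu = 6. Corank 2; j^3 = x^2*y has shape L^2 M (L != M), so D-series; mu = 6 gives D_6.

D_6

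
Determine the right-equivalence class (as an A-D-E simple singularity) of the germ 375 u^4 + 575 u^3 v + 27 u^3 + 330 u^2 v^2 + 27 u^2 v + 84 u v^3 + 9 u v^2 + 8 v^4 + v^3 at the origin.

E7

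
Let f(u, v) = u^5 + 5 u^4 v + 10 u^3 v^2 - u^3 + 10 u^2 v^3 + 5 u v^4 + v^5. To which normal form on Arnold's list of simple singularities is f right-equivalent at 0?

E_8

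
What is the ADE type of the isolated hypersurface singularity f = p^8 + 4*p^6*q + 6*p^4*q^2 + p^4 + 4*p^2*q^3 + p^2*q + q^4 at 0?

The Hessian of f at 0 has rank 0. Corank 2; j^3 = p^2*q has shape L^2 M (L != M), so D-series; mu = 5 gives D_5.

D_5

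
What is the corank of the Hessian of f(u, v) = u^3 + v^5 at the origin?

2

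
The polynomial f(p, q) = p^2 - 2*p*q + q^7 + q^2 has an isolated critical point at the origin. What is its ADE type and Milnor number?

The Hessian of f at 0 is [[2, -2], [-2, 2]] with rank 1, so corank 1. A Groebner basis of the Jacobian ideal J(f) in C{p,q} is {q^6, p - q}; counting standard monomials gives mu = 6. Corank 1: A-series; mu = 6 gives A_6.

Type A_6, Milnor number mu = 6.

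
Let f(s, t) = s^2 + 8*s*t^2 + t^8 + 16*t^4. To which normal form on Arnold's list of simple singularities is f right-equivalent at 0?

A_{7}

The Hessian of f at 0 has rank 1. Corank 1: A-series; mu = 7 gives A_7.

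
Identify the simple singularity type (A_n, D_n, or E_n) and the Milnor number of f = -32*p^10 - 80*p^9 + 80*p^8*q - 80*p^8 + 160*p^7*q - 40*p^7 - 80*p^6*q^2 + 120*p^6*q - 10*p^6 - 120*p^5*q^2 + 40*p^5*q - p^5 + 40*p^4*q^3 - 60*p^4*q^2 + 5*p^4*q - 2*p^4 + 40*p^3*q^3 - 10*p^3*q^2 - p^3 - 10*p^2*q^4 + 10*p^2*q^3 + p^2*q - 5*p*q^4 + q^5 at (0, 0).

Type D6, Milnor number mu = 6.

The Hessian of f at 0 has rank 0. Corank 2; j^3 = -p^2*(p - q) has shape L^2 M (L != M), so D-series; mu = 6 gives D_6.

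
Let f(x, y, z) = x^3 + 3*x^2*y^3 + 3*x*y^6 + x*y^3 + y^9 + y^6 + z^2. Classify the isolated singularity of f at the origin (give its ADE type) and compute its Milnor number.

Type E_7, Milnor number mu = 7.

The Hessian of f at 0 has rank 1. Corank 2; j^3 = x^3 is a perfect cube, so E-series; the 4-jet and mu = 7 give E_7.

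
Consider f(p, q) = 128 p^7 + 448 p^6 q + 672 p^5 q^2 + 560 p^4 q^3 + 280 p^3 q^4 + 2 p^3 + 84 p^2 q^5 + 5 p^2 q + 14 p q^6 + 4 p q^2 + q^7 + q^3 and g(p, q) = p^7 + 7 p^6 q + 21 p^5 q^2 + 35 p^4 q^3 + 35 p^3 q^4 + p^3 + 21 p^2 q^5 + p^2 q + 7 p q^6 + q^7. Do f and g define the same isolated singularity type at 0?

The Hessian of f at 0 is [[0, 0], [0, 0]] with rank 0, so corank 2. A Groebner basis of the Jacobian ideal J(f) in C{p,q} is {p*q/14 + q^6 + q^2/14, p*q^2 + q^3, p^2 + 3*p*q/2 + q^2/2}; counting standard monomials gives mu = 8. Corank 2; j^3 = (p + q)^2*(2*p + q) has shape L^2 M (L != M), so D-series; mu = 8 gives D_8. The Hessian of g at 0 is [[0, 0], [0, 0]] with rank 0, so corank 2. A Groebner basis of the Jacobian ideal J(g) in C{p,q} is {-p*q/7 + q^6, p*q^2, p^2 + p*q}; counting standard monomials gives mu = 8. Corank 2; j^3 = p^2*(p + q) has shape L^2 M (L != M), so D-series; mu = 8 gives D_8. Both have type D_8, hence right-equivalent.

Yes.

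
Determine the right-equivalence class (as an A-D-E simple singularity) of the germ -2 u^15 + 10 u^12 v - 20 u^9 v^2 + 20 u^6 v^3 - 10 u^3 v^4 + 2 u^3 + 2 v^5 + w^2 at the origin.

E8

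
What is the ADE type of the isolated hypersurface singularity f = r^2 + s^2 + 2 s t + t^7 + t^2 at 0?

The Hessian of f at 0 has rank 2. Corank 1: A-series; mu = 6 gives A_6.

A_{6}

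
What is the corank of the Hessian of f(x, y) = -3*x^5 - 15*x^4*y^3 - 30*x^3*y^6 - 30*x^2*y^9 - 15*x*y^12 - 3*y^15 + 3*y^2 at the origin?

1

Hessian at 0 has rank 1.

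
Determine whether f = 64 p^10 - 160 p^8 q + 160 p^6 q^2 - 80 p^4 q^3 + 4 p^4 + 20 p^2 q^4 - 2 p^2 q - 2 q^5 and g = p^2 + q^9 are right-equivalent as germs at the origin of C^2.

No.

The Hessian of f at 0 has rank 0. Corank 2; j^3 = -2*p^2*q has shape L^2 M (L != M), so D-series; mu = 6 gives D_6. The Hessian of g at 0 has rank 1. Corank 1: A-series; mu = 8 gives A_8. f is D_6 but g is A_8, hence not right-equivalent.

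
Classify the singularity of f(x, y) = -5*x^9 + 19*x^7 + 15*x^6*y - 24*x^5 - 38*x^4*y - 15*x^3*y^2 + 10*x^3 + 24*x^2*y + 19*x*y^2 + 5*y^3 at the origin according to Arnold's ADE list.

D_{4}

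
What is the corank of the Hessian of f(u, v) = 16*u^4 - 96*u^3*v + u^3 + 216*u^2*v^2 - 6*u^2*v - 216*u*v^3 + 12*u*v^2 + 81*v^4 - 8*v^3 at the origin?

2

Hessian at 0 has rank 0.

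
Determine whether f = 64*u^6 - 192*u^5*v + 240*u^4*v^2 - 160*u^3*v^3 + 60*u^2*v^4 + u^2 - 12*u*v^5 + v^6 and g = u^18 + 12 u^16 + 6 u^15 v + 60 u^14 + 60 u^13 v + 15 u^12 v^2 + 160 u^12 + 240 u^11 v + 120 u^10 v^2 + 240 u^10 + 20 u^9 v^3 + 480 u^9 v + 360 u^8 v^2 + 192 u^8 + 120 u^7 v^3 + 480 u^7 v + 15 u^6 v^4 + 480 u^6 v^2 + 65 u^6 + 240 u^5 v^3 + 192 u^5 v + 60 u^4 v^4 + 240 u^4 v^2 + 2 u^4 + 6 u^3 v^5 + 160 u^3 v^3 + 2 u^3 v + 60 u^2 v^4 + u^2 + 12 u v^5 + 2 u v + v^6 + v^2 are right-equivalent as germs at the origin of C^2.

Yes.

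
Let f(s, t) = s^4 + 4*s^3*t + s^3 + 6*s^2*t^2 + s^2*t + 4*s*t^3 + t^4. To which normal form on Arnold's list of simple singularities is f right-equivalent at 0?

D5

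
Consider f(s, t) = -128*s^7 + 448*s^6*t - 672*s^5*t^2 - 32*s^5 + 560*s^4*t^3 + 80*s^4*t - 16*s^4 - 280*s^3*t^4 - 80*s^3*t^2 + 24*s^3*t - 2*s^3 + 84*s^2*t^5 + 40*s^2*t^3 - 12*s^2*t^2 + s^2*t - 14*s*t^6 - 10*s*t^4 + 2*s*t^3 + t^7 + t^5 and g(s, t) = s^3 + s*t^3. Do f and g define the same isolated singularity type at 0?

The Hessian of f at 0 is [[0, 0], [0, 0]] with rank 0, so corank 2. A Groebner basis of the Jacobian ideal J(f) in C{s,t} is {15*s^2/34 + s*t^3 - 11*s*t^2/34 + 13*s*t/68 + 13*t^3/68, 26*s^2/17 + 7*s*t^2/17 + 9*s*t/17 + t^4 + 9*t^3/17, s^3 - s^2/17 + 3*s*t^2/17 - s*t/17 - t^3/17, s^2*t - 7*s^2/34 - 13*s*t^2/34 + 3*s*t/68 + 3*t^3/68}; counting standard monomials gives mu = 8. Corank 2; j^3 = -s^2*(2*s - t) has shape L^2 M (L != M), so D-series; mu = 8 gives D_8. The Hessian of g at 0 is [[0, 0], [0, 0]] with rank 0, so corank 2. A Groebner basis of the Jacobian ideal J(g) in C{s,t} is {s^3, s*t^2, 3*s^2 + t^3}; counting standard monomials gives mu = 7. Corank 2; j^3 = s^3 is a perfect cube, so E-series; the 4-jet and mu = 7 give E_7. f is D_8 but g is E_7, hence not right-equivalent.

No.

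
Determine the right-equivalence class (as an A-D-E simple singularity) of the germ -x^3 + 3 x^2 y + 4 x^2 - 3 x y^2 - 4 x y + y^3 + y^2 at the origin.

A_2

The Hessian of f at 0 has rank 1. Corank 1: A-series; mu = 2 gives A_2.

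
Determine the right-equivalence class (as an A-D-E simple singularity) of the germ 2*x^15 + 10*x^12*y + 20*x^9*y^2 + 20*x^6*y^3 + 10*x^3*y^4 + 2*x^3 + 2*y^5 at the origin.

The Hessian of f at 0 has rank 0. Corank 2; j^3 = 2*x^3 is a perfect cube, so E-series; the 5-jet and mu = 8 give E_8.

E_8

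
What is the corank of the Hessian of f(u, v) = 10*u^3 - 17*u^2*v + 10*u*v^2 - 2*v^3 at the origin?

2

Hessian at 0 has rank 0.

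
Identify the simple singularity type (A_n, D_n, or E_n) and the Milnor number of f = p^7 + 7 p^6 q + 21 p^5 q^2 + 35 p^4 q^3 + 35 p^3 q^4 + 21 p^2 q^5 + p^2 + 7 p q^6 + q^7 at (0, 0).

The Hessian of f at 0 has rank 1. Corank 1: A-series; mu = 6 gives A_6.

Type A_{6}, Milnor number mu = 6.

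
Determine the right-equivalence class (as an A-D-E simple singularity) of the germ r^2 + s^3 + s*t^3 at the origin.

The Hessian of f at 0 has rank 1. Corank 2; j^3 = s^3 is a perfect cube, so E-series; the 4-jet and mu = 7 give E_7.

E_7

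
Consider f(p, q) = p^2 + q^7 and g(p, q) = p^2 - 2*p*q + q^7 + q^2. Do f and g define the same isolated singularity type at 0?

The Hessian of f at 0 is [[2, 0], [0, 0]] with rank 1, so corank 1. A Groebner basis of the Jacobian ideal J(f) in C{p,q} is {q^6, p}; counting standard monomials gives mu = 6. Corank 1: A-series; mu = 6 gives A_6. The Hessian of g at 0 is [[2, -2], [-2, 2]] with rank 1, so corank 1. A Groebner basis of the Jacobian ideal J(g) in C{p,q} is {q^6, p - q}; counting standard monomials gives mu = 6. Corank 1: A-series; mu = 6 gives A_6. Both have type A_6, hence right-equivalent.

Yes.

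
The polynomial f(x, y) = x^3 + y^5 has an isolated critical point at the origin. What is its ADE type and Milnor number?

Type E_8, Milnor number mu = 8.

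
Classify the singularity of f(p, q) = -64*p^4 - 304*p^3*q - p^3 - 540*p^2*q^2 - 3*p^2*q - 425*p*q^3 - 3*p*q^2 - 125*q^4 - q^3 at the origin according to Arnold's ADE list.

The Hessian of f at 0 has rank 0. Corank 2; j^3 = -(p + q)^3 is a perfect cube, so E-series; the 4-jet and mu = 7 give E_7.

E_{7}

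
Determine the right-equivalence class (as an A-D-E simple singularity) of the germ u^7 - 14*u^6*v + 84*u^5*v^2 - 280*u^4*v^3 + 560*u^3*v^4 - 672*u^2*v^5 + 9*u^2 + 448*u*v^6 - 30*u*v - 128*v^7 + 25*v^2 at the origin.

A_{6}

The Hessian of f at 0 is [[18, -30], [-30, 50]] with rank 1, so corank 1. A Groebner basis of the Jacobian ideal J(f) in C{u,v} is {v^6, u - 5*v/3}; counting standard monomials gives mu = 6. Corank 1: A-series; mu = 6 gives A_6.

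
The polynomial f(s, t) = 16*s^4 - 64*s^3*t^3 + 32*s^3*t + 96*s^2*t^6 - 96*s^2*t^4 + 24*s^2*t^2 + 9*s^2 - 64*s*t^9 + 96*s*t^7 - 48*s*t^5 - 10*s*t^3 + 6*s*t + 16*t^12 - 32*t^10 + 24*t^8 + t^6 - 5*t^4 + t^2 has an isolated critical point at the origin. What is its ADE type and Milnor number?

The Hessian of f at 0 has rank 1. Corank 1: A-series; mu = 3 gives A_3.

Type A3, Milnor number mu = 3.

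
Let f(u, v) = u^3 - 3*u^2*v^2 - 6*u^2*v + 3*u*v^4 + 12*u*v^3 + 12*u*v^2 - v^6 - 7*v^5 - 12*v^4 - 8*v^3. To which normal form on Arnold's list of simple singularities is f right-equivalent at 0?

The Hessian of f at 0 is [[0, 0], [0, 0]] with rank 0, so corank 2. A Groebner basis of the Jacobian ideal J(f) in C{u,v} is {v^4, u^3 - 6*u^2*v + 6*u^2 - 24*u*v + 16*v^3 + 24*v^2, -u^2/2 + u*v^2 + 2*u*v - 2*v^3 - 2*v^2}; counting standard monomials gives mu = 8. Corank 2; j^3 = (u - 2*v)^3 is a perfect cube, so E-series; the 5-jet and mu = 8 give E_8.

E_{8}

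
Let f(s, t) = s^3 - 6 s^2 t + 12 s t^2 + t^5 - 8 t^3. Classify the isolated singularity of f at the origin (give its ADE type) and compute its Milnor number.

Type E_8, Milnor number mu = 8.

The Hessian of f at 0 is [[0, 0], [0, 0]] with rank 0, so corank 2. A Groebner basis of the Jacobian ideal J(f) in C{s,t} is {t^4, s^2 - 4*s*t + 4*t^2}; counting standard monomials gives mu = 8. Corank 2; j^3 = (s - 2*t)^3 is a perfect cube, so E-series; the 5-jet and mu = 8 give E_8.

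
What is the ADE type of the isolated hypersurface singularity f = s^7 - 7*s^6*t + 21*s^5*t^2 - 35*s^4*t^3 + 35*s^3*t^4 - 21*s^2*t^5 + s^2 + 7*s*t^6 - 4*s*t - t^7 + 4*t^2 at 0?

The Hessian of f at 0 has rank 1. Corank 1: A-series; mu = 6 gives A_6.

A6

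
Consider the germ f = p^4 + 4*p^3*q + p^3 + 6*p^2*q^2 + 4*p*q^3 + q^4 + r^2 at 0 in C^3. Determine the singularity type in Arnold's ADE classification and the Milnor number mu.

The Hessian of f at 0 has rank 1. Corank 2; j^3 = p^3 is a perfect cube, so E-series; the 4-jet and mu = 6 give E_6.

Type E6, Milnor number mu = 6.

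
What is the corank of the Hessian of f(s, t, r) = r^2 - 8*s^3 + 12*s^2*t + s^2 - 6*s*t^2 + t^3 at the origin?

Hessian at 0 has rank 2.

1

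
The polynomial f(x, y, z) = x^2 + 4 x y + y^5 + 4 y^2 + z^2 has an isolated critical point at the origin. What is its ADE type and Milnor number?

The Hessian of f at 0 has rank 2. Corank 1: A-series; mu = 4 gives A_4.

Type A4, Milnor number mu = 4.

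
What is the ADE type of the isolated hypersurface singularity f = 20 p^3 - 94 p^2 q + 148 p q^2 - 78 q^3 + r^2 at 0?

D4

The Hessian of f at 0 has rank 1. Corank 2; j^3 = 2*(2*p - 3*q)*(5*p^2 - 16*p*q + 13*q^2) splits into three distinct lines over C (the quadratic factor has nonzero discriminant), so D_4.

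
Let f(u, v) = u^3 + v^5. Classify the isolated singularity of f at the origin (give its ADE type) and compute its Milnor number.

The Hessian of f at 0 has rank 0. Corank 2; j^3 = u^3 is a perfect cube, so E-series; the 5-jet and mu = 8 give E_8.

Type E_{8}, Milnor number mu = 8.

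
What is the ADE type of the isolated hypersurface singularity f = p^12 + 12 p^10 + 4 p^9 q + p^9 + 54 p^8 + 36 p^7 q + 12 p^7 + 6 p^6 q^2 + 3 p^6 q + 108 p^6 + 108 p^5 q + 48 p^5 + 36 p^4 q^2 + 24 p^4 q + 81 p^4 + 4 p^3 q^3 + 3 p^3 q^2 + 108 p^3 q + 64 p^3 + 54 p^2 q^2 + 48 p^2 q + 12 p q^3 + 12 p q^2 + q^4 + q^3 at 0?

E_{6}

The Hessian of f at 0 has rank 0. Corank 2; j^3 = (4*p + q)^3 is a perfect cube, so E-series; the 4-jet and mu = 6 give E_6.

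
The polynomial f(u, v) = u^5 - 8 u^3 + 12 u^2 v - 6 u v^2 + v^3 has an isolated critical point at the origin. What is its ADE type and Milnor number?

The Hessian of f at 0 has rank 0. Corank 2; j^3 = -(2*u - v)^3 is a perfect cube, so E-series; the 5-jet and mu = 8 give E_8.

Type E_{8}, Milnor number mu = 8.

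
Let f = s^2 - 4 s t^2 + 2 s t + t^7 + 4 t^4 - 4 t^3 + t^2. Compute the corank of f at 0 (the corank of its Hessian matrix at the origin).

1

The Hessian at 0 is [[2, 2], [2, 2]] of rank 1; hence corank 1.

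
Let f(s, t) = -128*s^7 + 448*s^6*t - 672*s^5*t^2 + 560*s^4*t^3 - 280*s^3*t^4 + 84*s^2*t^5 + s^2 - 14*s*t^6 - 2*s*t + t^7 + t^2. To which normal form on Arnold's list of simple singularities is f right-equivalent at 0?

A6

The Hessian of f at 0 has rank 1. Corank 1: A-series; mu = 6 gives A_6.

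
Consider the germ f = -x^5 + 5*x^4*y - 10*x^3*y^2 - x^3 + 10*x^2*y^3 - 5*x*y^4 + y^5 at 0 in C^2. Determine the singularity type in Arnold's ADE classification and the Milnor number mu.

Type E_{8}, Milnor number mu = 8.

The Hessian of f at 0 is [[0, 0], [0, 0]] with rank 0, so corank 2. A Groebner basis of the Jacobian ideal J(f) in C{x,y} is {y^5, x*y^3 - y^4/4, x^2}; counting standard monomials gives mu = 8. Corank 2; j^3 = -x^3 is a perfect cube, so E-series; the 5-jet and mu = 8 give E_8.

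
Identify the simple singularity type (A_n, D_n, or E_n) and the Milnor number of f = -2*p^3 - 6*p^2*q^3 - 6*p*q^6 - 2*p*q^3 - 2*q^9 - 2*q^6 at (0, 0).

Type E7, Milnor number mu = 7.

The Hessian of f at 0 has rank 0. Corank 2; j^3 = -2*p^3 is a perfect cube, so E-series; the 4-jet and mu = 7 give E_7.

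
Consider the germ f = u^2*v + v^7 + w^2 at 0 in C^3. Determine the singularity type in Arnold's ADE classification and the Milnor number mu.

The Hessian of f at 0 is [[0, 0, 0], [0, 0, 0], [0, 0, 2]] with rank 1, so corank 2. A Groebner basis of the Jacobian ideal J(f) in C{u,v,w} is {u^2/7 + v^6, u^3, u*v, w}; counting standard monomials gives mu = 8. Corank 2; j^3 = u^2*v has shape L^2 M (L != M), so D-series; mu = 8 gives D_8.

Type D_{8}, Milnor number mu = 8.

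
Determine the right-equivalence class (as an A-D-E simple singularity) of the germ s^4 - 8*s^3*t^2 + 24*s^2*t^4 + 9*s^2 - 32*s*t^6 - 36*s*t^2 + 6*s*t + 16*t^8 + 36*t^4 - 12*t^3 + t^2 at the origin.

The Hessian of f at 0 has rank 1. Corank 1: A-series; mu = 3 gives A_3.

A3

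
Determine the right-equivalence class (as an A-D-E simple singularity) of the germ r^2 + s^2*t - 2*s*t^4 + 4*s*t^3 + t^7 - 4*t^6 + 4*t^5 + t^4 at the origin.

D5

The Hessian of f at 0 is [[0, 0, 0], [0, 0, 0], [0, 0, 2]] with rank 1, so corank 2. A Groebner basis of the Jacobian ideal J(f) in C{s,t,r} is {s*t^2, s*t/2 + t^3, s^2 - 2*s*t, r}; counting standard monomials gives mu = 5. Corank 2; j^3 = s^2*t has shape L^2 M (L != M), so D-series; mu = 5 gives D_5.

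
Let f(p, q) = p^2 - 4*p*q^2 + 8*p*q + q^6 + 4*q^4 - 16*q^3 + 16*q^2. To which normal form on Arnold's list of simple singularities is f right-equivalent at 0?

A_5

The Hessian of f at 0 has rank 1. Corank 1: A-series; mu = 5 gives A_5.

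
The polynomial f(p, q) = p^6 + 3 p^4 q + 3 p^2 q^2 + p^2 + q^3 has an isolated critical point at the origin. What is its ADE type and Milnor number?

Type A_{2}, Milnor number mu = 2.

The Hessian of f at 0 is [[2, 0], [0, 0]] with rank 1, so corank 1. A Groebner basis of the Jacobian ideal J(f) in C{p,q} is {q^2, p}; counting standard monomials gives mu = 2. Corank 1: A-series; mu = 2 gives A_2.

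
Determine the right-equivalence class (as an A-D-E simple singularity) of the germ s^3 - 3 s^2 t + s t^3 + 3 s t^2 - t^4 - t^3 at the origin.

E_{7}

The Hessian of f at 0 has rank 0. Corank 2; j^3 = (s - t)^3 is a perfect cube, so E-series; the 4-jet and mu = 7 give E_7.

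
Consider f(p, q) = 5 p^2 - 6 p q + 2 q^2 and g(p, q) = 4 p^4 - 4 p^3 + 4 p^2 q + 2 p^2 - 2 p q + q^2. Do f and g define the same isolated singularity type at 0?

The Hessian of f at 0 is [[10, -6], [-6, 4]] with rank 2, so corank 0. A Groebner basis of the Jacobian ideal J(f) in C{p,q} is {p, q}; counting standard monomials gives mu = 1. Corank 0: nondegenerate Morse point, so A_1. The Hessian of g at 0 is [[4, -2], [-2, 2]] with rank 2, so corank 0. A Groebner basis of the Jacobian ideal J(g) in C{p,q} is {p, q}; counting standard monomials gives mu = 1. Corank 0: nondegenerate Morse point, so A_1. Both have type A_1, hence right-equivalent.

Yes.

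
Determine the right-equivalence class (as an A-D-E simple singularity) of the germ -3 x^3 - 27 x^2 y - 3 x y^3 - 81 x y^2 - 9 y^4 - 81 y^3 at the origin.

The Hessian of f at 0 is [[0, 0], [0, 0]] with rank 0, so corank 2. A Groebner basis of the Jacobian ideal J(f) in C{x,y} is {x^3 + 9*x^2*y + 162*x^2 + 972*x*y + 1458*y^2, -9*x^2 + x*y^2 - 54*x*y - 81*y^2, 3*x^2 + 18*x*y + y^3 + 27*y^2}; counting standard monomials gives mu = 7. Corank 2; j^3 = -3*(x + 3*y)^3 is a perfect cube, so E-series; the 4-jet and mu = 7 give E_7.

E_{7}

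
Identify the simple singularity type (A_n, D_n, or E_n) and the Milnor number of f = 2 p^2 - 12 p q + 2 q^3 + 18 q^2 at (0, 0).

Type A_2, Milnor number mu = 2.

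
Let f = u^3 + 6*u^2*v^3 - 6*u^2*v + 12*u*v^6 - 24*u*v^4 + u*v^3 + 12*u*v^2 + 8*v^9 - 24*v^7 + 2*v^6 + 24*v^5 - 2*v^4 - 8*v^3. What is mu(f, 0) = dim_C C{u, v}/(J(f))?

7

The Hessian of f at 0 has rank 0. Corank 2; j^3 = (u - 2*v)^3 is a perfect cube, so E-series; the 4-jet and mu = 7 give E_7.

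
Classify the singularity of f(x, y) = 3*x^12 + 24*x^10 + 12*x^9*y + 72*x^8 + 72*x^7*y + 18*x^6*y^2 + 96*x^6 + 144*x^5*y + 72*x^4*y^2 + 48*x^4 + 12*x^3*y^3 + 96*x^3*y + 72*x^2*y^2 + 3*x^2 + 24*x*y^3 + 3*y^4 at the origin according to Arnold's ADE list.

A_{3}

The Hessian of f at 0 has rank 1. Corank 1: A-series; mu = 3 gives A_3.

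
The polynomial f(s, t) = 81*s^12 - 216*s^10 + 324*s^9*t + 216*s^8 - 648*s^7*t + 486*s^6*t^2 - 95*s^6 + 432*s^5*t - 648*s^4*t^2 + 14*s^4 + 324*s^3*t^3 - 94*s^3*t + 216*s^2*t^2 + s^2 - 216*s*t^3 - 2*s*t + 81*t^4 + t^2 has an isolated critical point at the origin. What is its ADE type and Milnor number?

The Hessian of f at 0 has rank 1. Corank 1: A-series; mu = 3 gives A_3.

Type A3, Milnor number mu = 3.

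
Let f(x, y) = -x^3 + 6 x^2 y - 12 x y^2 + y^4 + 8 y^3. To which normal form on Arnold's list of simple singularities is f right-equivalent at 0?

E6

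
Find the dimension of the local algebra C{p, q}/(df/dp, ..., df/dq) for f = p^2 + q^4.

The Hessian of f at 0 is [[2, 0], [0, 0]] with rank 1, so corank 1. A Groebner basis of the Jacobian ideal J(f) in C{p,q} is {q^3, p}; counting standard monomials gives mu = 3. Corank 1: A-series; mu = 3 gives A_3.

3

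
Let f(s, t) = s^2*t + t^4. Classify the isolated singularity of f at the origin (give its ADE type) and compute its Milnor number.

The Hessian of f at 0 is [[0, 0], [0, 0]] with rank 0, so corank 2. A Groebner basis of the Jacobian ideal J(f) in C{s,t} is {s^3, s^2/4 + t^3, s*t}; counting standard monomials gives mu = 5. Corank 2; j^3 = s^2*t has shape L^2 M (L != M), so D-series; mu = 5 gives D_5.

Type D_{5}, Milnor number mu = 5.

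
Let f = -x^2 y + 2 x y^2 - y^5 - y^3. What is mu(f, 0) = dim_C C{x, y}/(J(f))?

The Hessian of f at 0 is [[0, 0], [0, 0]] with rank 0, so corank 2. A Groebner basis of the Jacobian ideal J(f) in C{x,y} is {x^2/5 + y^4 - y^2/5, x^3 - y^3, x*y - y^2}; counting standard monomials gives mu = 6. Corank 2; j^3 = -y*(x - y)^2 has shape L^2 M (L != M), so D-series; mu = 6 gives D_6.

6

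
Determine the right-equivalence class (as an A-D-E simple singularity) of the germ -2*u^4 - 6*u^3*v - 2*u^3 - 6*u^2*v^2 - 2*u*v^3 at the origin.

The Hessian of f at 0 is [[0, 0], [0, 0]] with rank 0, so corank 2. A Groebner basis of the Jacobian ideal J(f) in C{u,v} is {3*u^2 + v^4 + v^3, u^3, u^2*v - u^2 - v^3/3, 2*u^2 + u*v^2 + 2*v^3/3}; counting standard monomials gives mu = 7. Corank 2; j^3 = -2*u^3 is a perfect cube, so E-series; the 4-jet and mu = 7 give E_7.

E7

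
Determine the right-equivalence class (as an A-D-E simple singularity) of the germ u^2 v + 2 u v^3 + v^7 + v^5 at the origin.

D_8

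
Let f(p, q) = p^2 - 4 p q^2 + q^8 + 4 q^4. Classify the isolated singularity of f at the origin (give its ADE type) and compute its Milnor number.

The Hessian of f at 0 is [[2, 0], [0, 0]] with rank 1, so corank 1. A Groebner basis of the Jacobian ideal J(f) in C{p,q} is {p^4, p^3*q, -p/2 + q^2}; counting standard monomials gives mu = 7. Corank 1: A-series; mu = 7 gives A_7.

Type A_7, Milnor number mu = 7.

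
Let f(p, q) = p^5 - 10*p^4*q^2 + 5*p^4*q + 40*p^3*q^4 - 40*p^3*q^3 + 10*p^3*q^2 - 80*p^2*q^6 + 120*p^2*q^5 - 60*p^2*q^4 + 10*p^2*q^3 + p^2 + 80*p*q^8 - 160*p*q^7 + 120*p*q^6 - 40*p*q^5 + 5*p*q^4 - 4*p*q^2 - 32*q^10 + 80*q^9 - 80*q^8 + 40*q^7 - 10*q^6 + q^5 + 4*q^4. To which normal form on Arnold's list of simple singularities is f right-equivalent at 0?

The Hessian of f at 0 is [[2, 0], [0, 0]] with rank 1, so corank 1. A Groebner basis of the Jacobian ideal J(f) in C{p,q} is {p^2, -p/2 + q^2}; counting standard monomials gives mu = 4. Corank 1: A-series; mu = 4 gives A_4.

A_{4}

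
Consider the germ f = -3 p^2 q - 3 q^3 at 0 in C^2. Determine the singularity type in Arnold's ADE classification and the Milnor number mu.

Type D_4, Milnor number mu = 4.

The Hessian of f at 0 has rank 0. Corank 2; j^3 = -3*q*(p^2 + q^2) splits into three distinct lines over C (the quadratic factor has nonzero discriminant), so D_4.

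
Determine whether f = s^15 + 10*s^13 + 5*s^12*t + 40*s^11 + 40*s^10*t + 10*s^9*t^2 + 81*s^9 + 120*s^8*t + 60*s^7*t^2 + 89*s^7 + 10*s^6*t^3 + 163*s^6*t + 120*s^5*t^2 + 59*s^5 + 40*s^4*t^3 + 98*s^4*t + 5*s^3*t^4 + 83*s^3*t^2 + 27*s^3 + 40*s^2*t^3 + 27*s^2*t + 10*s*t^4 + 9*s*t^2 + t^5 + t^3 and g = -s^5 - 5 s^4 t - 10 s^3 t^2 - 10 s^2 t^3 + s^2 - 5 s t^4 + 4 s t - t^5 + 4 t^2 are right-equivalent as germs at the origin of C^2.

No.

The Hessian of f at 0 has rank 0. Corank 2; j^3 = (3*s + t)^3 is a perfect cube, so E-series; the 5-jet and mu = 8 give E_8. The Hessian of g at 0 has rank 1. Corank 1: A-series; mu = 4 gives A_4. f is E_8 but g is A_4, hence not right-equivalent.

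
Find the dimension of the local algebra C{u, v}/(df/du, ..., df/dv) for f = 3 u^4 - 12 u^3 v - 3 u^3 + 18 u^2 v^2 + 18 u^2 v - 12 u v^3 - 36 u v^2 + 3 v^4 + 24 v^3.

6

The Hessian of f at 0 is [[0, 0], [0, 0]] with rank 0, so corank 2. A Groebner basis of the Jacobian ideal J(f) in C{u,v} is {v^4, u*v^2 - 5*v^3/3, u^2 - 4*u*v + 4*v^2}; counting standard monomials gives mu = 6. Corank 2; j^3 = -3*(u - 2*v)^3 is a perfect cube, so E-series; the 4-jet and mu = 6 give E_6.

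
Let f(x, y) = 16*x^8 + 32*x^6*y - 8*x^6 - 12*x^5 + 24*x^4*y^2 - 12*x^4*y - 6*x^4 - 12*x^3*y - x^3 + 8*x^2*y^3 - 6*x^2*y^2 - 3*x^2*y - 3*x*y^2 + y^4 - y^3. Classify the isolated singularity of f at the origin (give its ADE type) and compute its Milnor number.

The Hessian of f at 0 has rank 0. Corank 2; j^3 = -(x + y)^3 is a perfect cube, so E-series; the 4-jet and mu = 6 give E_6.

Type E6, Milnor number mu = 6.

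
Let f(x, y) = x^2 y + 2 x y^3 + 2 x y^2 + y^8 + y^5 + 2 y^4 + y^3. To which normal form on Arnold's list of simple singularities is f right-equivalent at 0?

D_9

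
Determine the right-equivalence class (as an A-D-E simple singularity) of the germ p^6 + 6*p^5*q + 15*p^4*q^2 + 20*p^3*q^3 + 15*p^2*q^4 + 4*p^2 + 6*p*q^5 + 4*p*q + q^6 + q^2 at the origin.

A_{5}

The Hessian of f at 0 has rank 1. Corank 1: A-series; mu = 5 gives A_5.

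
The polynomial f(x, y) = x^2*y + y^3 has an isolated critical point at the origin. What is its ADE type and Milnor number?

Type D_{4}, Milnor number mu = 4.

The Hessian of f at 0 is [[0, 0], [0, 0]] with rank 0, so corank 2. A Groebner basis of the Jacobian ideal J(f) in C{x,y} is {y^3, x^2 + 3*y^2, x*y}; counting standard monomials gives mu = 4. Corank 2; j^3 = y*(x^2 + y^2) splits into three distinct lines over C (the quadratic factor has nonzero discriminant), so D_4.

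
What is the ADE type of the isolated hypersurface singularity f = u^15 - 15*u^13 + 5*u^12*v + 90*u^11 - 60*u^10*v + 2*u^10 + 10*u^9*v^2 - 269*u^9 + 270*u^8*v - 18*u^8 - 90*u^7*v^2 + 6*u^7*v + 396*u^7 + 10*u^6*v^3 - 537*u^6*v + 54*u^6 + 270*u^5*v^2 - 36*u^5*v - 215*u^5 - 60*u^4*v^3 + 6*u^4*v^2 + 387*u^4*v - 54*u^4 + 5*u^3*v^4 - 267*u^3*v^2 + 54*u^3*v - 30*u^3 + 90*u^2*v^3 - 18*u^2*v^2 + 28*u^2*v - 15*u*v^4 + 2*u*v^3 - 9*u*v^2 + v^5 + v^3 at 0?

D4

The Hessian of f at 0 is [[0, 0], [0, 0]] with rank 0, so corank 2. A Groebner basis of the Jacobian ideal J(f) in C{u,v} is {v^3, u^2 - 3*v^2/26, u*v - 9*v^2/26}; counting standard monomials gives mu = 4. Corank 2; j^3 = -(3*u - v)*(10*u^2 - 6*u*v + v^2) splits into three distinct lines over C (the quadratic factor has nonzero discriminant), so D_4.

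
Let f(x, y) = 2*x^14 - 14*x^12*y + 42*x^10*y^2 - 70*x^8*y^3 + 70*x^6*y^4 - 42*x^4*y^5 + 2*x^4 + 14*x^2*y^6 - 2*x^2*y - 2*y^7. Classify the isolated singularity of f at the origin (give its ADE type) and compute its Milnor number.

Type D_8, Milnor number mu = 8.

The Hessian of f at 0 has rank 0. Corank 2; j^3 = -2*x^2*y has shape L^2 M (L != M), so D-series; mu = 8 gives D_8.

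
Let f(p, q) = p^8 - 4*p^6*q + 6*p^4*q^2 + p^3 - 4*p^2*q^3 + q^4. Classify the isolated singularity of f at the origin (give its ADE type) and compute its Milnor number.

Type E_{6}, Milnor number mu = 6.

The Hessian of f at 0 is [[0, 0], [0, 0]] with rank 0, so corank 2. A Groebner basis of the Jacobian ideal J(f) in C{p,q} is {q^3, p^2}; counting standard monomials gives mu = 6. Corank 2; j^3 = p^3 is a perfect cube, so E-series; the 4-jet and mu = 6 give E_6.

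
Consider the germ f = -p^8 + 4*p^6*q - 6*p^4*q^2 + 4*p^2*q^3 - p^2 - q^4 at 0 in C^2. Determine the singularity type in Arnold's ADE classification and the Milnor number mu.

Type A_{3}, Milnor number mu = 3.

The Hessian of f at 0 has rank 1. Corank 1: A-series; mu = 3 gives A_3.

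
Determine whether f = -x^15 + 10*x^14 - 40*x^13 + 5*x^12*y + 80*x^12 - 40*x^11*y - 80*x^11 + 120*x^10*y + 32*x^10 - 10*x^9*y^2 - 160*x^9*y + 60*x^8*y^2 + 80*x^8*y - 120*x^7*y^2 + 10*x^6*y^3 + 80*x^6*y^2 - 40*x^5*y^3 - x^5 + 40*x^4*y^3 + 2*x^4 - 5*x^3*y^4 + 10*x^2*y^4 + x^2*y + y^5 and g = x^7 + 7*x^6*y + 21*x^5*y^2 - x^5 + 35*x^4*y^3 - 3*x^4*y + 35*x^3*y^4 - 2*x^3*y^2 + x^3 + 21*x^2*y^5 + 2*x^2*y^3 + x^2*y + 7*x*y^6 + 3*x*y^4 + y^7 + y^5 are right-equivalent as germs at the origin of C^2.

Yes.

The Hessian of f at 0 is [[0, 0], [0, 0]] with rank 0, so corank 2. A Groebner basis of the Jacobian ideal J(f) in C{x,y} is {x^2/5 + y^4, x^3, x*y}; counting standard monomials gives mu = 6. Corank 2; j^3 = x^2*y has shape L^2 M (L != M), so D-series; mu = 6 gives D_6. The Hessian of g at 0 is [[0, 0], [0, 0]] with rank 0, so corank 2. A Groebner basis of the Jacobian ideal J(g) in C{x,y} is {-x*y/6 + y^4, x*y^2, x^2 + 5*x*y/6}; counting standard monomials gives mu = 6. Corank 2; j^3 = x^2*(x + y) has shape L^2 M (L != M), so D-series; mu = 6 gives D_6. Both have type D_6, hence right-equivalent.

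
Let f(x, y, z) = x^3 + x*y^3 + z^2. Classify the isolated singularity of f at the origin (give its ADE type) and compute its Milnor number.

The Hessian of f at 0 is [[0, 0, 0], [0, 0, 0], [0, 0, 2]] with rank 1, so corank 2. A Groebner basis of the Jacobian ideal J(f) in C{x,y,z} is {x^3, x*y^2, 3*x^2 + y^3, z}; counting standard monomials gives mu = 7. Corank 2; j^3 = x^3 is a perfect cube, so E-series; the 4-jet and mu = 7 give E_7.

Type E_{7}, Milnor number mu = 7.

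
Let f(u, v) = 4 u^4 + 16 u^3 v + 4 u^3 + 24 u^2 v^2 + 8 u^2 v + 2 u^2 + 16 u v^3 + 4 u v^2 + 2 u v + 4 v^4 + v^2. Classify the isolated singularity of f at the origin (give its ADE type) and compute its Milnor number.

Type A1, Milnor number mu = 1.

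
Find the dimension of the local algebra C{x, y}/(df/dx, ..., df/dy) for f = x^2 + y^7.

The Hessian of f at 0 has rank 1. Corank 1: A-series; mu = 6 gives A_6.

6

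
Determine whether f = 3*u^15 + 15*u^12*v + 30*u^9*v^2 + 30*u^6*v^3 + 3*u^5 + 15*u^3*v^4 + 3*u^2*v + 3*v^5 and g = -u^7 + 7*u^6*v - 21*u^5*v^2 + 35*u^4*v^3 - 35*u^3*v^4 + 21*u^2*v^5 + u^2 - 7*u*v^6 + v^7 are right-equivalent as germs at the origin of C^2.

No.

The Hessian of f at 0 is [[0, 0], [0, 0]] with rank 0, so corank 2. A Groebner basis of the Jacobian ideal J(f) in C{u,v} is {u^2/5 + v^4, u^3, u*v}; counting standard monomials gives mu = 6. Corank 2; j^3 = 3*u^2*v has shape L^2 M (L != M), so D-series; mu = 6 gives D_6. The Hessian of g at 0 is [[2, 0], [0, 0]] with rank 1, so corank 1. A Groebner basis of the Jacobian ideal J(g) in C{u,v} is {v^6, u}; counting standard monomials gives mu = 6. Corank 1: A-series; mu = 6 gives A_6. f is D_6 but g is A_6, hence not right-equivalent.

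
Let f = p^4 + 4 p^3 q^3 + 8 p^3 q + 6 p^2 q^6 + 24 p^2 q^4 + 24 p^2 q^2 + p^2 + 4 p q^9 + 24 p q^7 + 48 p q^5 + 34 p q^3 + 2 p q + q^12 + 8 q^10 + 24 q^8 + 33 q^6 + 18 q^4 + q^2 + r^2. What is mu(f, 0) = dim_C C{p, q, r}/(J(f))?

3

The Hessian of f at 0 has rank 2. Corank 1: A-series; mu = 3 gives A_3.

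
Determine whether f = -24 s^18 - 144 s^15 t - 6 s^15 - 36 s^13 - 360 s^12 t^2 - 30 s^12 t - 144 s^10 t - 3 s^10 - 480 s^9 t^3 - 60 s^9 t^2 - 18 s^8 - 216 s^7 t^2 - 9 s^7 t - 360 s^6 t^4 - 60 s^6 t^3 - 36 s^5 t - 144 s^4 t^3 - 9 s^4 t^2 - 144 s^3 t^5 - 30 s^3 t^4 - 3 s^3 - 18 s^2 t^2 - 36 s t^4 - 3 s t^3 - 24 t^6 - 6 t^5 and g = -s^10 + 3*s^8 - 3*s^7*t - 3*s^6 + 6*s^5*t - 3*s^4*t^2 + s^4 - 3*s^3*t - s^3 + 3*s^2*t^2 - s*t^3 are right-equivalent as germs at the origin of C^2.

Yes.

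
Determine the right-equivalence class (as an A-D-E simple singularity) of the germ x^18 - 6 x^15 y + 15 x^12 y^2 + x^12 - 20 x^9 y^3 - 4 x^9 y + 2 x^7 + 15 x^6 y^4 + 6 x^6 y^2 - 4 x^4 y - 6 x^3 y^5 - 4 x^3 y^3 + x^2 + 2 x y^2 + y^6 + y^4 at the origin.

A_5

The Hessian of f at 0 has rank 1. Corank 1: A-series; mu = 5 gives A_5.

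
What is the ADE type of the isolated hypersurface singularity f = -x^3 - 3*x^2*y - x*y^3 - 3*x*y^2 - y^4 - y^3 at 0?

E_7

The Hessian of f at 0 has rank 0. Corank 2; j^3 = -(x + y)^3 is a perfect cube, so E-series; the 4-jet and mu = 7 give E_7.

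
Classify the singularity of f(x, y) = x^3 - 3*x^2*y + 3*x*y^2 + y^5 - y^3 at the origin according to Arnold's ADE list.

E8

The Hessian of f at 0 has rank 0. Corank 2; j^3 = (x - y)^3 is a perfect cube, so E-series; the 5-jet and mu = 8 give E_8.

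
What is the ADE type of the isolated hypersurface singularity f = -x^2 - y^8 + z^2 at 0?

The Hessian of f at 0 is [[-2, 0, 0], [0, 0, 0], [0, 0, 2]] with rank 2, so corank 1. A Groebner basis of the Jacobian ideal J(f) in C{x,y,z} is {y^7, x, z}; counting standard monomials gives mu = 7. Corank 1: A-series; mu = 7 gives A_7.

A_7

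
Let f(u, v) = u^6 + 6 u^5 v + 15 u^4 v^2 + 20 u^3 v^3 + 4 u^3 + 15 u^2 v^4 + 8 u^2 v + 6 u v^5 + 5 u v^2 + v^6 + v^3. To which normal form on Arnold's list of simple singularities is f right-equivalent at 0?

The Hessian of f at 0 has rank 0. Corank 2; j^3 = (u + v)*(2*u + v)^2 has shape L^2 M (L != M), so D-series; mu = 7 gives D_7.

D_7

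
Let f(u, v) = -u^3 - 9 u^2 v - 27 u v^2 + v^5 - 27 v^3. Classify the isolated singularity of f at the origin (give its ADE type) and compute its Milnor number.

Type E8, Milnor number mu = 8.

The Hessian of f at 0 has rank 0. Corank 2; j^3 = -(u + 3*v)^3 is a perfect cube, so E-series; the 5-jet and mu = 8 give E_8.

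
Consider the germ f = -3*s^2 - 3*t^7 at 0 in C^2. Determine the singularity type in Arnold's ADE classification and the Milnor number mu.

The Hessian of f at 0 has rank 1. Corank 1: A-series; mu = 6 gives A_6.

Type A6, Milnor number mu = 6.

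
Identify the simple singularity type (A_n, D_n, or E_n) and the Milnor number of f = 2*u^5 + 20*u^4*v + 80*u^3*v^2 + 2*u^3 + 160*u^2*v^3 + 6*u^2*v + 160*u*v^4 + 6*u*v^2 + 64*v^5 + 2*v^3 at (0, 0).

Type E8, Milnor number mu = 8.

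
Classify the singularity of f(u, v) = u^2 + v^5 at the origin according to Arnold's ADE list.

A4

The Hessian of f at 0 has rank 1. Corank 1: A-series; mu = 4 gives A_4.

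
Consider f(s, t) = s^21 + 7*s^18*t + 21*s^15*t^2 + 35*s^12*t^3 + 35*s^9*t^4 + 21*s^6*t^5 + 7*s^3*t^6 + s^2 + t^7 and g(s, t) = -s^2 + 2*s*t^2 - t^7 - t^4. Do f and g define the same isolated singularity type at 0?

The Hessian of f at 0 has rank 1. Corank 1: A-series; mu = 6 gives A_6. The Hessian of g at 0 has rank 1. Corank 1: A-series; mu = 6 gives A_6. Both have type A_6, hence right-equivalent.

Yes.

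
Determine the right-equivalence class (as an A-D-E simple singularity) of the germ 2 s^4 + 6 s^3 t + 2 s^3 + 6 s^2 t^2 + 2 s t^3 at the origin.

E_{7}

The Hessian of f at 0 is [[0, 0], [0, 0]] with rank 0, so corank 2. A Groebner basis of the Jacobian ideal J(f) in C{s,t} is {3*s^2 + t^4 + t^3, s^3, s^2*t - s^2 - t^3/3, 2*s^2 + s*t^2 + 2*t^3/3}; counting standard monomials gives mu = 7. Corank 2; j^3 = 2*s^3 is a perfect cube, so E-series; the 4-jet and mu = 7 give E_7.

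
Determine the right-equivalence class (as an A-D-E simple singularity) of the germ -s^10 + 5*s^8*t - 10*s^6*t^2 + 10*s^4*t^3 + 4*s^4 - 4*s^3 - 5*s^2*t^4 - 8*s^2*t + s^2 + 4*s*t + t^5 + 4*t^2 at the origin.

A_4

The Hessian of f at 0 is [[2, 4], [4, 8]] with rank 1, so corank 1. A Groebner basis of the Jacobian ideal J(f) in C{s,t} is {s/64 + t^3 - t^2/8 + t/32, s^2 - s/2 - t, s*t + s/8 + t^2 + t/4}; counting standard monomials gives mu = 4. Corank 1: A-series; mu = 4 gives A_4.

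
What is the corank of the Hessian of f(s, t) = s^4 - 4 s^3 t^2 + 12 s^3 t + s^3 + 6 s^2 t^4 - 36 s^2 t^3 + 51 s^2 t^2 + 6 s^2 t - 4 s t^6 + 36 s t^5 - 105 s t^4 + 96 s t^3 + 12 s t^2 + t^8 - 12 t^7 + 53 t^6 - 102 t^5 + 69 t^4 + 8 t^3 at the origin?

Hessian at 0 has rank 0.

2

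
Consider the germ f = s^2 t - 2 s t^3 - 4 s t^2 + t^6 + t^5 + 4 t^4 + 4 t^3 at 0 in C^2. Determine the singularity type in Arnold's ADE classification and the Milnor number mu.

Type D_7, Milnor number mu = 7.

The Hessian of f at 0 has rank 0. Corank 2; j^3 = t*(s - 2*t)^2 has shape L^2 M (L != M), so D-series; mu = 7 gives D_7.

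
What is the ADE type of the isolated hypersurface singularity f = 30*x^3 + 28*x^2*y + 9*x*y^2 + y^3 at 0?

The Hessian of f at 0 is [[0, 0], [0, 0]] with rank 0, so corank 2. A Groebner basis of the Jacobian ideal J(f) in C{x,y} is {y^3, x^2 - 3*y^2/26, x*y + 9*y^2/26}; counting standard monomials gives mu = 4. Corank 2; j^3 = (3*x + y)*(10*x^2 + 6*x*y + y^2) splits into three distinct lines over C (the quadratic factor has nonzero discriminant), so D_4.

D_{4}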